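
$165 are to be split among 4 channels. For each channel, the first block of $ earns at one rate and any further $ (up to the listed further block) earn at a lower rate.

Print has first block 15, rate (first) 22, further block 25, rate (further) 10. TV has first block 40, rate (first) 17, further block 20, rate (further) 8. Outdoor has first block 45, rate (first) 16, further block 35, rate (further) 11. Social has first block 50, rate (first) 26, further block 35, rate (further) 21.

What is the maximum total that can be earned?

3445

Order all 8 blocks by rate: Social/first 26 > Print/first 22 > Social/second 21 > TV/first 17 > Outdoor/first 16 > Outdoor/second 11 > Print/second 10 > TV/second 8.
Social first at 26: fill all 50 — 115 left.
Fill Print first block (15 at 22) — 100 left.
Fill Social second block (35 at 21) — 65 left.
Fill TV first block (40 at 17) — 25 left.
Outdoor first at 16: only 25 left, fill 25.
Total = 26×50 + 22×15 + 21×35 + 17×40 + 16×25 = 3445.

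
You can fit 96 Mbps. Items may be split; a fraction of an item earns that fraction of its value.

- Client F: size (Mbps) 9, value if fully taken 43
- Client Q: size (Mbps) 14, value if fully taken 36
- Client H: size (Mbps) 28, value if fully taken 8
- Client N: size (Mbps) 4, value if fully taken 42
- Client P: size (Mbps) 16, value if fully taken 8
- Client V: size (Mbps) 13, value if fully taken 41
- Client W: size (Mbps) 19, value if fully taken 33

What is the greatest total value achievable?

Best value per unit of size first: Client N 42/4≈10.5, Client F 43/9≈4.78, Client V 41/13≈3.15, Client Q 36/14≈2.57, Client W 33/19≈1.74, Client P 8/16≈0.5, Client H 8/28≈0.286.
All 4 Mbps of Client N fit (value 42) ; 92 remain.
All 9 Mbps of Client F fit (value 43) ; 83 remain.
All 13 Mbps of Client V fit (value 41) ; 70 remain.
Take all of Client Q (14 Mbps, value 36) ; 56 Mbps left.
All 19 Mbps of Client W fit (value 33) ; 37 remain.
Take all of Client P (16 Mbps, value 8) ; 21 Mbps left.
Fill the last 21 Mbps with part of Client H: 21/28 of it earns 6.
Total value = 209.

209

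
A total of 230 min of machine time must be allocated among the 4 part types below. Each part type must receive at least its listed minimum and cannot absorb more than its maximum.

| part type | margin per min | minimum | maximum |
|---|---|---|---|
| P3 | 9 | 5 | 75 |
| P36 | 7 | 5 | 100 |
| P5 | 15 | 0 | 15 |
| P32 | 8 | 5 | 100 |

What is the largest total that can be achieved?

1980

Meeting every minimum uses 5+5+0+5 = 15 min, leaving 215.
Highest margin per min first: P5 15 > P3 9 > P32 8 > P36 7.
P5 takes 15 more to reach its cap of 15 ; 200 left.
P3: +70 to 75 (cap) ; 130 left.
P32 takes 95 more to reach its cap of 100 ; 35 left.
Only 35 left; P36 takes them to reach 40.
Total = 9×75 + 7×40 + 15×15 + 8×100 = 1980.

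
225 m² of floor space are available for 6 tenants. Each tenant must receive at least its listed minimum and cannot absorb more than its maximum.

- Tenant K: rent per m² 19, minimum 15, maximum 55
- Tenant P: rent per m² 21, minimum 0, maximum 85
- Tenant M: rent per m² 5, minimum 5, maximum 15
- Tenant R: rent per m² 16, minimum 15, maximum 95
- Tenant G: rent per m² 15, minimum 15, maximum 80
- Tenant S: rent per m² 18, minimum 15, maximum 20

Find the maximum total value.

4160

Meeting every minimum uses 15+0+5+15+15+15 = 65 m², leaving 160.
Rank by rent per m²: Tenant P 21 > Tenant K 19 > Tenant S 18 > Tenant R 16 > Tenant G 15 > Tenant M 5.
Give Tenant P 85 more to hit its cap of 85 → 75 left.
Tenant K: +40 to 55 (cap) → 35 left.
Give Tenant S 5 more to hit its cap of 20 → 30 left.
Tenant R: +30 (room for 80) → 45. Pool exhausted.
Total = 19×55 + 21×85 + 5×5 + 16×45 + 15×15 + 18×20 = 4160.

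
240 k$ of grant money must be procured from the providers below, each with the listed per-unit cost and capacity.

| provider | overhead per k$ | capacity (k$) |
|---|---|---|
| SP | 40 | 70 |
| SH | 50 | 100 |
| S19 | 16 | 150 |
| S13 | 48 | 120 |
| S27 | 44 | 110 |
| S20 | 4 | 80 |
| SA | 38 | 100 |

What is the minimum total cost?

Fill from the cheapest provider first.
S20 at 4: take all 80 k$ → 160 still needed.
S19 at 16: take all 150 k$ → 10 still needed.
SA at 38: take 10 of its 100 → requirement met.
SP, S27, S13, SH: unused.
Cost = 80×4 + 150×16 + 10×38 = 3100.

3100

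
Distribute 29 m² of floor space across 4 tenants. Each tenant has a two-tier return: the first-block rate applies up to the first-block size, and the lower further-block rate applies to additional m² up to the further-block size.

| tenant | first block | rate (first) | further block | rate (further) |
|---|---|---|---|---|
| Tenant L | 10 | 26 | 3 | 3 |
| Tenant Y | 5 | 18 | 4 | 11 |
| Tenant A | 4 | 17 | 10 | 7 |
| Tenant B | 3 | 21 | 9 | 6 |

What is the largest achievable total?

546

Treat each block as its own option and order by rate: Tenant L/T1 26 > Tenant B/T1 21 > Tenant Y/T1 18 > Tenant A/T1 17 > Tenant Y/T2 11 > Tenant A/T2 7 > Tenant B/T2 6 > Tenant L/T2 3.
Fill Tenant L T1 block (10 at 26) — 19 left.
Tenant B/T1 (21): +3 — 16 left.
Tenant Y/T1 (18): +5 — 11 left.
Tenant A/T1 (17): +4 — 7 left.
Tenant Y/T2 (11): +4 — 3 left.
3 remain; put them into Tenant A T2 at 7.
Total = 26×10 + 21×3 + 18×5 + 17×4 + 11×4 + 7×3 = 546.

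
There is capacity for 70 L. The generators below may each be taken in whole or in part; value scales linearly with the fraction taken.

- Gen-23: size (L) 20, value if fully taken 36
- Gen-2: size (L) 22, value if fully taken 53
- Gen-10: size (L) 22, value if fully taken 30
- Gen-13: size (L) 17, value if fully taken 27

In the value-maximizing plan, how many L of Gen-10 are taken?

11

Rank by value-to-size ratio: Gen-2 53/22≈2.41, Gen-23 36/20≈1.8, Gen-13 27/17≈1.59, Gen-10 30/22≈1.36.
All 22 L of Gen-2 fit (value 53) → 48 remain.
Take all of Gen-23 (20 L, value 36) → 28 L left.
All 17 L of Gen-13 fit (value 27) → 11 remain.
11 L left: a 11/22 share of Gen-10 gives 30×11/22 = 15.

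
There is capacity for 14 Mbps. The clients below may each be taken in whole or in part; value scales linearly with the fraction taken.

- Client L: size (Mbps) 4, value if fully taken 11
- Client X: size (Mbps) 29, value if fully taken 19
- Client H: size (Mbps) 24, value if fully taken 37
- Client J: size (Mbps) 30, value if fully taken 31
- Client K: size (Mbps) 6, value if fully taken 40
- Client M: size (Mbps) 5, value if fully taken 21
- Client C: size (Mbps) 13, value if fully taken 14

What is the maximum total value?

69.25

Sort by value density: Client K 40/6≈6.67, Client M 21/5≈4.2, Client L 11/4≈2.75, Client H 37/24≈1.54, Client C 14/13≈1.08, Client J 31/30≈1.03, Client X 19/29≈0.655.
All 6 Mbps of Client K fit (value 40) — 8 remain.
Take all of Client M (5 Mbps, value 21) — 3 Mbps left.
Fill the last 3 Mbps with part of Client L: 3/4 of it earns 8.25.
Total value = 69.25.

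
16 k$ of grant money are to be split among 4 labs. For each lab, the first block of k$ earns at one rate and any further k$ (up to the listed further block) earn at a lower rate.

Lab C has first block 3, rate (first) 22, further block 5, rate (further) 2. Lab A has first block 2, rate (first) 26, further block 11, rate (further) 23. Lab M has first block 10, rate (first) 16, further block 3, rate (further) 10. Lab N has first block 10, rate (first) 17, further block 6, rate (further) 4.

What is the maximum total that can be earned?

Treat each block as its own option and order by rate: Lab A/tier1 26 > Lab A/tier2 23 > Lab C/tier1 22 > Lab N/tier1 17 > Lab M/tier1 16 > Lab M/tier2 10 > Lab N/tier2 4 > Lab C/tier2 2.
Lab A/tier1 (26): +2 ; 14 left.
Fill Lab A tier2 block (11 at 23) ; 3 left.
Lab C/tier1 (22): +3 ; 0 left.
Total = 26×2 + 23×11 + 22×3 = 371.

371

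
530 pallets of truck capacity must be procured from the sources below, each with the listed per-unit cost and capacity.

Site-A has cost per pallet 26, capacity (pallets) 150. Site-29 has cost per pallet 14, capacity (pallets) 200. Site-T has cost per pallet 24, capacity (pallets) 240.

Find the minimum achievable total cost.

Fill from the cheapest source first.
Site-29 (14): use full 200 — 330 pallets to go.
Take 240 from Site-T at 24 — need 90 more.
Site-A (26): take the remaining 90 — done.
Cost = 200×14 + 240×24 + 90×26 = 10900.

10900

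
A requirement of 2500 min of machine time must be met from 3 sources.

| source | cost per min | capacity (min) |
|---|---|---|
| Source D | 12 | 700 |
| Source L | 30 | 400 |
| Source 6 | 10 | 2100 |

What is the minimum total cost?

Fill from the cheapest source first.
Source 6 (10): use full 2100 → 400 min to go.
Take 400 from Source D at 12 to finish.
Source L: unused.
Cost = 2100×10 + 400×12 = 25800.

25800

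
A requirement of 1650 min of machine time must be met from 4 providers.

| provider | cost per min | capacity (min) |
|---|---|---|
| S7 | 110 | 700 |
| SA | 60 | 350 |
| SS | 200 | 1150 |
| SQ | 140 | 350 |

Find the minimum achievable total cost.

Use providers in increasing cost order.
SA at 60: take all 350 min ; 1300 still needed.
S7 (110): use full 700 ; 600 min to go.
SQ (140): use full 350 ; 250 min to go.
SS at 200: take 250 of its 1150 ; requirement met.
Cost = 350×60 + 700×110 + 350×140 + 250×200 = 197000.

197000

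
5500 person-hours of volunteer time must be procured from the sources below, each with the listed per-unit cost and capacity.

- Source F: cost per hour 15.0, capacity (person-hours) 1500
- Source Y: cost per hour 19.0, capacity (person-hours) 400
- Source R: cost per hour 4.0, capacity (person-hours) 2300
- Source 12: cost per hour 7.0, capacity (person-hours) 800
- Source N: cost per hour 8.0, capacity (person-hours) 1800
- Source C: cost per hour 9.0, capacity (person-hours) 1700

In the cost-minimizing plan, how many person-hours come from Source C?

600

Cheapest first:
Take 2300 from Source R at 4.0 — need 3200 more.
Take 800 from Source 12 at 7.0 — need 2400 more.
Source N (8.0): use full 1800 — 600 person-hours to go.
Take 600 from Source C at 9.0 to finish.
Source F, Source Y: unused.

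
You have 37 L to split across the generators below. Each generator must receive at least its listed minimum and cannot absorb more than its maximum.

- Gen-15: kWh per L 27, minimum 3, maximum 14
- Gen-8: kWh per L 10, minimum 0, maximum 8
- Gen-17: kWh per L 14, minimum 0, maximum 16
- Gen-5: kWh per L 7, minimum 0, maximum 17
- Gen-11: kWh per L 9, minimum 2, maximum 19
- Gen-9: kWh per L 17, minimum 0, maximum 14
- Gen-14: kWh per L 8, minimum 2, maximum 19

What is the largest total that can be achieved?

720

Meeting every minimum uses 3+0+0+0+2+0+2 = 7 L, leaving 30.
Order the generators by kWh per L: Gen-15 27 > Gen-9 17 > Gen-17 14 > Gen-8 10 > Gen-11 9 > Gen-14 8 > Gen-5 7.
Give Gen-15 11 more to hit its cap of 14 — 19 left.
Gen-9 takes 14 more to reach its cap of 14 — 5 left.
Gen-17 has room for 16 more but only 5 remain, so it gets 5.
Total = 27×14 + 14×5 + 9×2 + 17×14 + 8×2 = 720.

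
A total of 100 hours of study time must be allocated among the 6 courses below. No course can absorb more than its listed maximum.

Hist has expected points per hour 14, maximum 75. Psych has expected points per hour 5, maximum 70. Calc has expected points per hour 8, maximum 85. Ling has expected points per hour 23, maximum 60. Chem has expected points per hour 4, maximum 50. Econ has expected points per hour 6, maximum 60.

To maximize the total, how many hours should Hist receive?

Highest expected points per hour first: Ling 23 > Hist 14 > Calc 8 > Econ 6 > Psych 5 > Chem 4.
Give Ling 60 to hit its cap of 60 ; 40 left.
Hist: +40 (room for 75) → 40. Pool exhausted.

40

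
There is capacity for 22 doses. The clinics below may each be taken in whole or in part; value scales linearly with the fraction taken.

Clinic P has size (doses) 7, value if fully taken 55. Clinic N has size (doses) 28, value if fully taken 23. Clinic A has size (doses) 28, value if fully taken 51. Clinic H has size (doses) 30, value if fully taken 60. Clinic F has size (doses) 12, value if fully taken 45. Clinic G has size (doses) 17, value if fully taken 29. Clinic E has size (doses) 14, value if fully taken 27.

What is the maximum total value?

106

Best value per unit of size first: Clinic P 55/7≈7.86, Clinic F 45/12≈3.75, Clinic H 60/30≈2, Clinic E 27/14≈1.93, Clinic A 51/28≈1.82, Clinic G 29/17≈1.71, Clinic N 23/28≈0.821.
All 7 doses of Clinic P fit (value 55) — 15 remain.
Take all of Clinic F (12 doses, value 45) — 3 doses left.
Fill the last 3 doses with part of Clinic H: 3/30 of it earns 6.
Total value = 106.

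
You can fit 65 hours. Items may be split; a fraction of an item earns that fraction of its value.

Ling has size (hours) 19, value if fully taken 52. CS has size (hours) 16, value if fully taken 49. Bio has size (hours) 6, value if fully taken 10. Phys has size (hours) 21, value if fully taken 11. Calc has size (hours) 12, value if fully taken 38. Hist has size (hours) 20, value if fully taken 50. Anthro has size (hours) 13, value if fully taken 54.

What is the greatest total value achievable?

205.5

Sort by value density: Anthro 54/13≈4.15, Calc 38/12≈3.17, CS 49/16≈3.06, Ling 52/19≈2.74, Hist 50/20≈2.5, Bio 10/6≈1.67, Phys 11/21≈0.524.
Take all of Anthro (13 hours, value 54) — 52 hours left.
Calc: take in full, 12 hours for value 38 — 40 left.
All 16 hours of CS fit (value 49) — 24 remain.
All 19 hours of Ling fit (value 52) — 5 remain.
5 hours left: a 5/20 share of Hist gives 50×5/20 = 12.5.
Total value = 205.5.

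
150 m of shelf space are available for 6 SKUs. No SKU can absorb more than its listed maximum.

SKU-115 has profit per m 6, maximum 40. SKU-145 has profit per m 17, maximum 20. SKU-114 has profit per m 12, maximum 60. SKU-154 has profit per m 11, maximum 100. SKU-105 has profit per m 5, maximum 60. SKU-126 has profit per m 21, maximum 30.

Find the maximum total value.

2130

Highest profit per m first: SKU-126 21 > SKU-145 17 > SKU-114 12 > SKU-154 11 > SKU-115 6 > SKU-105 5.
SKU-126 takes 30 to reach its cap of 30 ; 120 left.
Give SKU-145 20 to hit its cap of 20 ; 100 left.
SKU-114 takes 60 to reach its cap of 60 ; 40 left.
SKU-154 has room for 100 but only 40 remain, so it gets 40.
Total = 17×20 + 12×60 + 11×40 + 21×30 = 2130.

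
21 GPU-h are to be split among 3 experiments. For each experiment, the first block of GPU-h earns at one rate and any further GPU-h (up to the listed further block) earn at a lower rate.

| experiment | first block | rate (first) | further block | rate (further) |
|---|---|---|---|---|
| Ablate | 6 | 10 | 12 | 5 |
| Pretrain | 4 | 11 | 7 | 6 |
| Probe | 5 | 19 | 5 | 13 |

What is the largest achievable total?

Treat each block as its own option and order by rate: Probe/first 19 > Probe/second 13 > Pretrain/first 11 > Ablate/first 10 > Pretrain/second 6 > Ablate/second 5.
Probe first at 19: fill all 5 ; 16 left.
Probe/second (13): +5 ; 11 left.
Fill Pretrain first block (4 at 11) ; 7 left.
Ablate/first (10): +6 ; 1 left.
1 remain; put them into Pretrain second at 6.
Total = 19×5 + 13×5 + 11×4 + 10×6 + 6×1 = 270.

270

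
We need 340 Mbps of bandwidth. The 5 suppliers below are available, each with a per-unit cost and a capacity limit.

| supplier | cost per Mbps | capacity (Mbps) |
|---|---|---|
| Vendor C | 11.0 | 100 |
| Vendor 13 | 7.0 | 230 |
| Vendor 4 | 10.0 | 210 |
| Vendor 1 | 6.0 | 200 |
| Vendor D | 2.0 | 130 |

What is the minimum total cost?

Fill from the cheapest supplier first.
Take 130 from Vendor D at 2.0 ; need 210 more.
Take 200 from Vendor 1 at 6.0 ; need 10 more.
Vendor 13 (7.0): take the remaining 10 ; done.
Vendor 4, Vendor C: unused.
Cost = 130×2.0 + 200×6.0 + 10×7.0 = 1530.

1530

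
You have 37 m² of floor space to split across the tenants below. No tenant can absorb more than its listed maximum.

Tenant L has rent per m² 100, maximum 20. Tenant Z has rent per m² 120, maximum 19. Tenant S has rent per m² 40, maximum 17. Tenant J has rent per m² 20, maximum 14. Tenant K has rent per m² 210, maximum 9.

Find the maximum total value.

5070

Order the tenants by rent per m²: Tenant K 210 > Tenant Z 120 > Tenant L 100 > Tenant S 40 > Tenant J 20.
Give Tenant K 9 to hit its cap of 9 → 28 left.
Tenant Z takes 19 to reach its cap of 19 → 9 left.
Only 9 left; Tenant L takes them to reach 9.
Total = 100×9 + 120×19 + 210×9 = 5070.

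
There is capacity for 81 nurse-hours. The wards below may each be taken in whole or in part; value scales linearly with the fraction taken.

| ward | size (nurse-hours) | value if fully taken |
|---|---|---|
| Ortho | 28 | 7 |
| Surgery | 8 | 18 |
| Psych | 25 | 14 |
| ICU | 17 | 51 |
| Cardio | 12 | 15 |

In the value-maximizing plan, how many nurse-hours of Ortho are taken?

19

Rank by value-to-size ratio: ICU 51/17≈3, Surgery 18/8≈2.25, Cardio 15/12≈1.25, Psych 14/25≈0.56, Ortho 7/28≈0.25.
ICU: take in full, 17 nurse-hours for value 51 ; 64 left.
Take all of Surgery (8 nurse-hours, value 18) ; 56 nurse-hours left.
Take all of Cardio (12 nurse-hours, value 15) ; 44 nurse-hours left.
Psych: take in full, 25 nurse-hours for value 14 ; 19 left.
Fill the last 19 nurse-hours with part of Ortho: 19/28 of it earns 4.75.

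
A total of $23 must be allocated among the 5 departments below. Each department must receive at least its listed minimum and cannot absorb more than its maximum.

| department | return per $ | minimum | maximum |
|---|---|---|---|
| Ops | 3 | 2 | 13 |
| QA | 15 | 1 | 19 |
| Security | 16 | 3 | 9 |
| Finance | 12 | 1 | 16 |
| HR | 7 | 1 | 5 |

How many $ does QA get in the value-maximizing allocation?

Meeting every minimum uses 2+1+3+1+1 = 8 $, leaving 15.
Highest return per $ first: Security 16 > QA 15 > Finance 12 > HR 7 > Ops 3.
Security takes 6 more to reach its cap of 9 — 9 left.
Only 9 left; QA takes them to reach 10.

10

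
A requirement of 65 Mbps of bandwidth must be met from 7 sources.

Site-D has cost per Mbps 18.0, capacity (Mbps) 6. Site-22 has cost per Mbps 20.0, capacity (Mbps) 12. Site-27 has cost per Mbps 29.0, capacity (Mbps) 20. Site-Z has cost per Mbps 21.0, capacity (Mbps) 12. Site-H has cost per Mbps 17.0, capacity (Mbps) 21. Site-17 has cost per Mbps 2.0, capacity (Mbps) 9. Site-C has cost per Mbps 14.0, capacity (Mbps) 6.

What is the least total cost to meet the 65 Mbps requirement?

Use sources in increasing cost order.
Take 9 from Site-17 at 2.0 ; need 56 more.
Take 6 from Site-C at 14.0 ; need 50 more.
Take 21 from Site-H at 17.0 ; need 29 more.
Site-D (18.0): use full 6 ; 23 Mbps to go.
Take 12 from Site-22 at 20.0 ; need 11 more.
Take 11 from Site-Z at 21.0 to finish.
Site-27: unused.
Cost = 9×2.0 + 6×14.0 + 21×17.0 + 6×18.0 + 12×20.0 + 11×21.0 = 1038.

1038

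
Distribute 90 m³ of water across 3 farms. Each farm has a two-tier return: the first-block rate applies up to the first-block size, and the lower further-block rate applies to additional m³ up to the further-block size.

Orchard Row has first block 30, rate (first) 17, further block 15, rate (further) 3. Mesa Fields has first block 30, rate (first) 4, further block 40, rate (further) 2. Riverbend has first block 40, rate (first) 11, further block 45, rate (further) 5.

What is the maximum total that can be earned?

Order all 6 blocks by rate: Orchard Row/T1 17 > Riverbend/T1 11 > Riverbend/T2 5 > Mesa Fields/T1 4 > Orchard Row/T2 3 > Mesa Fields/T2 2.
Fill Orchard Row T1 block (30 at 17) ; 60 left.
Riverbend/T1 (11): +40 ; 20 left.
Riverbend T2 at 5: only 20 left, fill 20.
Total = 17×30 + 11×40 + 5×20 = 1050.

1050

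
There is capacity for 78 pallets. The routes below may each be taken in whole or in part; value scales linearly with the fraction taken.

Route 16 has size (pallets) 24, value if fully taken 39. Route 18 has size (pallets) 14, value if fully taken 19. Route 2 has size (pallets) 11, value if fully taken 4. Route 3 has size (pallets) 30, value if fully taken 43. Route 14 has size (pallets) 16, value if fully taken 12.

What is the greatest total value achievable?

108.5

Sort by value density: Route 16 39/24≈1.62, Route 3 43/30≈1.43, Route 18 19/14≈1.36, Route 14 12/16≈0.75, Route 2 4/11≈0.364.
All 24 pallets of Route 16 fit (value 39) ; 54 remain.
All 30 pallets of Route 3 fit (value 43) ; 24 remain.
Route 18: take in full, 14 pallets for value 19 ; 10 left.
10 pallets left: a 10/16 share of Route 14 gives 12×10/16 = 7.5.
Total value = 108.5.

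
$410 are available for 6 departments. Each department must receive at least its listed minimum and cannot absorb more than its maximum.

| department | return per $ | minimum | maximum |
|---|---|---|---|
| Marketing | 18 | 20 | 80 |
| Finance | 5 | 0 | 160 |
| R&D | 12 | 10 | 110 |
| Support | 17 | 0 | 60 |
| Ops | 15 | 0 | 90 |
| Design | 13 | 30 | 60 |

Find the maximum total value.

5960

Meeting every minimum uses 20+0+10+0+0+30 = 60 $, leaving 350.
Rank by return per $: Marketing 18 > Support 17 > Ops 15 > Design 13 > R&D 12 > Finance 5.
Give Marketing 60 more to hit its cap of 80 → 290 left.
Support: +60 to 60 (cap) → 230 left.
Give Ops 90 more to hit its cap of 90 → 140 left.
Design takes 30 more to reach its cap of 60 → 110 left.
R&D takes 100 more to reach its cap of 110 → 10 left.
Finance has room for 160 more but only 10 remain, so it gets 10.
Total = 18×80 + 5×10 + 12×110 + 17×60 + 15×90 + 13×60 = 5960.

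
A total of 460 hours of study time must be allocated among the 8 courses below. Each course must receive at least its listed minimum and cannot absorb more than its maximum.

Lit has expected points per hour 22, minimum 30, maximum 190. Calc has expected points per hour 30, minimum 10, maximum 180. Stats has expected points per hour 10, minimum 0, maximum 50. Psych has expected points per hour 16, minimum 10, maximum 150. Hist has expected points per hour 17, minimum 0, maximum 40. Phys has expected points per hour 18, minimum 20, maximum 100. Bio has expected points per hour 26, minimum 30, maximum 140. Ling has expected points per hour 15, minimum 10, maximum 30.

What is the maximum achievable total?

11910

Meeting every minimum uses 30+10+0+10+0+20+30+10 = 110 hours, leaving 350.
Rank by expected points per hour: Calc 30 > Bio 26 > Lit 22 > Phys 18 > Hist 17 > Psych 16 > Ling 15 > Stats 10.
Give Calc 170 more to hit its cap of 180 — 180 left.
Bio takes 110 more to reach its cap of 140 — 70 left.
Lit: +70 (room for 160) → 100. Pool exhausted.
Total = 22×100 + 30×180 + 16×10 + 18×20 + 26×140 + 15×10 = 11910.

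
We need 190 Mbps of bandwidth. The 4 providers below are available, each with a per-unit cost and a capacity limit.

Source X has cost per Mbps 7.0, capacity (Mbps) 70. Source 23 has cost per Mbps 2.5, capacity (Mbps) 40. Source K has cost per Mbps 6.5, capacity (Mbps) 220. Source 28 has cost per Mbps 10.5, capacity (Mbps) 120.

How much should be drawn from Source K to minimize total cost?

Cheapest first:
Source 23 at 2.5: take all 40 Mbps ; 150 still needed.
Source K (6.5): take the remaining 150 ; done.
Source X, Source 28: unused.

150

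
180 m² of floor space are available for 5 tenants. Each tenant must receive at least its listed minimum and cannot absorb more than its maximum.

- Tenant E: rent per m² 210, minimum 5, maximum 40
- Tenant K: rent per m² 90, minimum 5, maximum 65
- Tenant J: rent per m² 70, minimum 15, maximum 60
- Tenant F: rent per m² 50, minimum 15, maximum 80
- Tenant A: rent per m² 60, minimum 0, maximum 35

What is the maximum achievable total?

Meeting every minimum uses 5+5+15+15+0 = 40 m², leaving 140.
Order the tenants by rent per m²: Tenant E 210 > Tenant K 90 > Tenant J 70 > Tenant A 60 > Tenant F 50.
Tenant E: +35 to 40 (cap) — 105 left.
Tenant K: +60 to 65 (cap) — 45 left.
Tenant J takes 45 more to reach its cap of 60 — 0 left.
Total = 210×40 + 90×65 + 70×60 + 50×15 = 19200.

19200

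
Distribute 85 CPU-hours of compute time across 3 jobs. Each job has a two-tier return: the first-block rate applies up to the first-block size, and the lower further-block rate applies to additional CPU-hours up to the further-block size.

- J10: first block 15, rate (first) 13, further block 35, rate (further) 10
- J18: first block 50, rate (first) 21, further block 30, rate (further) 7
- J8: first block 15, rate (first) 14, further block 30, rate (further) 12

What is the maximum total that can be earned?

1515

Treat each block as its own option and order by rate: J18/tier1 21 > J8/tier1 14 > J10/tier1 13 > J8/tier2 12 > J10/tier2 10 > J18/tier2 7.
Fill J18 tier1 block (50 at 21) ; 35 left.
Fill J8 tier1 block (15 at 14) ; 20 left.
Fill J10 tier1 block (15 at 13) ; 5 left.
J8 tier2 at 12: only 5 left, fill 5.
Total = 21×50 + 14×15 + 13×15 + 12×5 = 1515.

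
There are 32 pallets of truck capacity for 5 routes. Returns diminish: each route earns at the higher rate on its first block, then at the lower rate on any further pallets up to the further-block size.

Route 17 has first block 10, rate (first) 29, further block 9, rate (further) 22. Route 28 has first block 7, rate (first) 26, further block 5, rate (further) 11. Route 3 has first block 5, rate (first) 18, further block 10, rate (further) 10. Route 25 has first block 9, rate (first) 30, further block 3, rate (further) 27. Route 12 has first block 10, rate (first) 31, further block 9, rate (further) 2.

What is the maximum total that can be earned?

951

Rank every tier by rate: Route 12/first 31 > Route 25/first 30 > Route 17/first 29 > Route 25/second 27 > Route 28/first 26 > Route 17/second 22 > Route 3/first 18 > Route 28/second 11 > Route 3/second 10 > Route 12/second 2.
Fill Route 12 first block (10 at 31) → 22 left.
Route 25 first at 30: fill all 9 → 13 left.
Fill Route 17 first block (10 at 29) → 3 left.
Route 25/second (27): +3 → 0 left.
Total = 31×10 + 30×9 + 29×10 + 27×3 = 951.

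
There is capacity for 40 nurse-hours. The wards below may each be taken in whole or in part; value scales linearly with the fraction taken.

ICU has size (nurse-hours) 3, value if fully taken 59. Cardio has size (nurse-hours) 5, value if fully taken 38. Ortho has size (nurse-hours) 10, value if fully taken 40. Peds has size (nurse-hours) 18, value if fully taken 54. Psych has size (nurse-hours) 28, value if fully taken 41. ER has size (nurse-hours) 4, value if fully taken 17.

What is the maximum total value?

Rank by value-to-size ratio: ICU 59/3≈19.7, Cardio 38/5≈7.6, ER 17/4≈4.25, Ortho 40/10≈4, Peds 54/18≈3, Psych 41/28≈1.46.
All 3 nurse-hours of ICU fit (value 59) ; 37 remain.
All 5 nurse-hours of Cardio fit (value 38) ; 32 remain.
ER: take in full, 4 nurse-hours for value 17 ; 28 left.
Take all of Ortho (10 nurse-hours, value 40) ; 18 nurse-hours left.
All 18 nurse-hours of Peds fit (value 54) ; 0 remain.
Total value = 208.

208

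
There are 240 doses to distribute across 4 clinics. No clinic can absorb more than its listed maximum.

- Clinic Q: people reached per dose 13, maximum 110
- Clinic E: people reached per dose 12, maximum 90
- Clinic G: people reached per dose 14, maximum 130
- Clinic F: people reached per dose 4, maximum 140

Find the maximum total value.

Highest people reached per dose first: Clinic G 14 > Clinic Q 13 > Clinic E 12 > Clinic F 4.
Clinic G takes 130 to reach its cap of 130 ; 110 left.
Clinic Q: +110 to 110 (cap) ; 0 left.
Total = 13×110 + 14×130 = 3250.

3250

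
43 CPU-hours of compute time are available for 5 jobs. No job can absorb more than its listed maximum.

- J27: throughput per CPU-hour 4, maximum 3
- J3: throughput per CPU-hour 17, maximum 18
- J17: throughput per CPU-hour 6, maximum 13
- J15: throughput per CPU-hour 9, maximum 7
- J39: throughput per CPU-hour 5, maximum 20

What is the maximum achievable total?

472

Rank by throughput per CPU-hour: J3 17 > J15 9 > J17 6 > J39 5 > J27 4.
Give J3 18 to hit its cap of 18 → 25 left.
Give J15 7 to hit its cap of 7 → 18 left.
J17 takes 13 to reach its cap of 13 → 5 left.
Only 5 left; J39 takes them to reach 5.
Total = 17×18 + 6×13 + 9×7 + 5×5 = 472.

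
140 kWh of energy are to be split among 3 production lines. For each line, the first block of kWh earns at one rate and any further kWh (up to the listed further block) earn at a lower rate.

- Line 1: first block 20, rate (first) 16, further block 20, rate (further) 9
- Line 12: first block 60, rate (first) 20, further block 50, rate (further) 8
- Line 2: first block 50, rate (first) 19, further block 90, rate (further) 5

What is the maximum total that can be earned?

Order all 6 blocks by rate: Line 12/T1 20 > Line 2/T1 19 > Line 1/T1 16 > Line 1/T2 9 > Line 12/T2 8 > Line 2/T2 5.
Line 12 T1 at 20: fill all 60 ; 80 left.
Line 2/T1 (19): +50 ; 30 left.
Line 1 T1 at 16: fill all 20 ; 10 left.
10 remain; put them into Line 1 T2 at 9.
Total = 20×60 + 19×50 + 16×20 + 9×10 = 2560.

2560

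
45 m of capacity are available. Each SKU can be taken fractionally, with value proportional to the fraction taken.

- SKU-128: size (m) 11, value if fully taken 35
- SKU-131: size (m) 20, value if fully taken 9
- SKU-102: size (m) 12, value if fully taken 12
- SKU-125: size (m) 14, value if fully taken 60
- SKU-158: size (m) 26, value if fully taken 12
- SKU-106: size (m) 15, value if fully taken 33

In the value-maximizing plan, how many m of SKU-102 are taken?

5

Sort by value density: SKU-125 60/14≈4.29, SKU-128 35/11≈3.18, SKU-106 33/15≈2.2, SKU-102 12/12≈1, SKU-158 12/26≈0.462, SKU-131 9/20≈0.45.
All 14 m of SKU-125 fit (value 60) ; 31 remain.
All 11 m of SKU-128 fit (value 35) ; 20 remain.
SKU-106: take in full, 15 m for value 33 ; 5 left.
Fill the last 5 m with part of SKU-102: 5/12 of it earns 5.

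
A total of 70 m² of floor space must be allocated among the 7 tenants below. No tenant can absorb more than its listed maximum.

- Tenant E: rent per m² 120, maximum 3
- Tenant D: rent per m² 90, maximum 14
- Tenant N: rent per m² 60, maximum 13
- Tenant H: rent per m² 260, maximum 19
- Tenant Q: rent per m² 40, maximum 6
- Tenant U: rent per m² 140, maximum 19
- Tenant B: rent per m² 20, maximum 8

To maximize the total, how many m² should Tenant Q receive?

Rank by rent per m²: Tenant H 260 > Tenant U 140 > Tenant E 120 > Tenant D 90 > Tenant N 60 > Tenant Q 40 > Tenant B 20.
Tenant H takes 19 to reach its cap of 19 → 51 left.
Tenant U: +19 to 19 (cap) → 32 left.
Tenant E takes 3 to reach its cap of 3 → 29 left.
Give Tenant D 14 to hit its cap of 14 → 15 left.
Tenant N: +13 to 13 (cap) → 2 left.
Tenant Q: +2 (room for 6) → 2. Pool exhausted.

2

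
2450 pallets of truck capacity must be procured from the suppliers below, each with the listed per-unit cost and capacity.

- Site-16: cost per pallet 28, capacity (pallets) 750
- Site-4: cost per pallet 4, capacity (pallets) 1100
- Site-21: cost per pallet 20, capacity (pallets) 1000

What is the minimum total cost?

Cheapest first:
Site-4 (4): use full 1100 ; 1350 pallets to go.
Site-21 (20): use full 1000 ; 350 pallets to go.
Site-16 (28): take the remaining 350 ; done.
Cost = 1100×4 + 1000×20 + 350×28 = 34200.

34200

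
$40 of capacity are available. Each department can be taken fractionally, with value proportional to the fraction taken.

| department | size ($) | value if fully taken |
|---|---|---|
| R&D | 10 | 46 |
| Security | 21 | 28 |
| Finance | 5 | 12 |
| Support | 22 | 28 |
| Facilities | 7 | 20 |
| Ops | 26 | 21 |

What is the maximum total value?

102

Sort by value density: R&D 46/10≈4.6, Facilities 20/7≈2.86, Finance 12/5≈2.4, Security 28/21≈1.33, Support 28/22≈1.27, Ops 21/26≈0.808.
Take all of R&D (10 $, value 46) → 30 $ left.
Facilities: take in full, 7 $ for value 20 → 23 left.
Take all of Finance (5 $, value 12) → 18 $ left.
Only 18 $ remain; take 18/21 of Security for value 28×18/21 = 24.
Total value = 102.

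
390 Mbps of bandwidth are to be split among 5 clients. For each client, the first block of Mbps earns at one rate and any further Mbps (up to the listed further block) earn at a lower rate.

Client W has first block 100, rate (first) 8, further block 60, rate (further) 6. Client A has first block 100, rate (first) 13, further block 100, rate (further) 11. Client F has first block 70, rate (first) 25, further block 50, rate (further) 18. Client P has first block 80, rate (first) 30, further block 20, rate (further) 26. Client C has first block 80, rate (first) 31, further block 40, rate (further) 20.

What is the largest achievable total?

Rank every tier by rate: Client C/tier1 31 > Client P/tier1 30 > Client P/tier2 26 > Client F/tier1 25 > Client C/tier2 20 > Client F/tier2 18 > Client A/tier1 13 > Client A/tier2 11 > Client W/tier1 8 > Client W/tier2 6.
Client C/tier1 (31): +80 ; 310 left.
Client P tier1 at 30: fill all 80 ; 230 left.
Client P tier2 at 26: fill all 20 ; 210 left.
Fill Client F tier1 block (70 at 25) ; 140 left.
Client C/tier2 (20): +40 ; 100 left.
Fill Client F tier2 block (50 at 18) ; 50 left.
Client A tier1 at 13: only 50 left, fill 50.
Total = 31×80 + 30×80 + 26×20 + 25×70 + 20×40 + 18×50 + 13×50 = 9500.

9500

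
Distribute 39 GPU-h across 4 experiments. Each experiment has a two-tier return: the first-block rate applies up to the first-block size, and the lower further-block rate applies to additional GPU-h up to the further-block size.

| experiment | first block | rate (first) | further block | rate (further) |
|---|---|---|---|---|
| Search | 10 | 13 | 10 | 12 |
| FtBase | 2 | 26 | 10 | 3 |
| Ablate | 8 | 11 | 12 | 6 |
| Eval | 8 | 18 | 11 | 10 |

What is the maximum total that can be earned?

544

Order all 8 blocks by rate: FtBase/tier1 26 > Eval/tier1 18 > Search/tier1 13 > Search/tier2 12 > Ablate/tier1 11 > Eval/tier2 10 > Ablate/tier2 6 > FtBase/tier2 3.
FtBase/tier1 (26): +2 ; 37 left.
Eval/tier1 (18): +8 ; 29 left.
Search/tier1 (13): +10 ; 19 left.
Fill Search tier2 block (10 at 12) ; 9 left.
Ablate/tier1 (11): +8 ; 1 left.
Eval/tier2: +1 of 11 at 10; pool empty.
Total = 26×2 + 18×8 + 13×10 + 12×10 + 11×8 + 10×1 = 544.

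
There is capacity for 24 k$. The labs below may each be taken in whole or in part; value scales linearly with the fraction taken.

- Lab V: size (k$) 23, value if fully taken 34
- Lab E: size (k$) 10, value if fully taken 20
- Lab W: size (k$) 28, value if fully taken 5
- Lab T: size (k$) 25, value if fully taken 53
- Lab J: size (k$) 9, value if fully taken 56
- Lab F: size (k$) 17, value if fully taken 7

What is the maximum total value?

Sort by value density: Lab J 56/9≈6.22, Lab T 53/25≈2.12, Lab E 20/10≈2, Lab V 34/23≈1.48, Lab F 7/17≈0.412, Lab W 5/28≈0.179.
All 9 k$ of Lab J fit (value 56) ; 15 remain.
Only 15 k$ remain; take 15/25 of Lab T for value 53×15/25 = 31.8.
Total value = 87.8.

87.8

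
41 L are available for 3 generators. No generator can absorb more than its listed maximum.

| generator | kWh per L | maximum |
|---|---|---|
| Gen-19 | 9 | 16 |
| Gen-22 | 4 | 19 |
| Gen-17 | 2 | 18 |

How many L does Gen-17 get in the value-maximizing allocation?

Rank by kWh per L: Gen-19 9 > Gen-22 4 > Gen-17 2.
Gen-19 takes 16 to reach its cap of 16 — 25 left.
Gen-22: +19 to 19 (cap) — 6 left.
Gen-17: +6 (room for 18) → 6. Pool exhausted.

6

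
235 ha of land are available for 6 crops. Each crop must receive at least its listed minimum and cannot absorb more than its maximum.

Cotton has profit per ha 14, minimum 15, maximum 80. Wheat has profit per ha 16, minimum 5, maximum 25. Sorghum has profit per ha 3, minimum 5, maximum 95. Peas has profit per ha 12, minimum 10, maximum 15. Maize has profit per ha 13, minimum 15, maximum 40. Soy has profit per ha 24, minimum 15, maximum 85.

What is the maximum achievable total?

4085

Meeting every minimum uses 15+5+5+10+15+15 = 65 ha, leaving 170.
Order the crops by profit per ha: Soy 24 > Wheat 16 > Cotton 14 > Maize 13 > Peas 12 > Sorghum 3.
Soy takes 70 more to reach its cap of 85 — 100 left.
Wheat: +20 to 25 (cap) — 80 left.
Cotton: +65 to 80 (cap) — 15 left.
Only 15 left; Maize takes them to reach 30.
Total = 14×80 + 16×25 + 3×5 + 12×10 + 13×30 + 24×85 = 4085.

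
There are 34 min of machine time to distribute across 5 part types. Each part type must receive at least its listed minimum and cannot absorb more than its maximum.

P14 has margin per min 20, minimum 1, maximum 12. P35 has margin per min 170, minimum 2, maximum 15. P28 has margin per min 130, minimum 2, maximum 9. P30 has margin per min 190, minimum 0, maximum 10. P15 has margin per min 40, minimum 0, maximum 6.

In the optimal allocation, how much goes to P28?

Meeting every minimum uses 1+2+2+0+0 = 5 min, leaving 29.
Highest margin per min first: P30 190 > P35 170 > P28 130 > P15 40 > P14 20.
Give P30 10 more to hit its cap of 10 → 19 left.
P35: +13 to 15 (cap) → 6 left.
Only 6 left; P28 takes them to reach 8.

8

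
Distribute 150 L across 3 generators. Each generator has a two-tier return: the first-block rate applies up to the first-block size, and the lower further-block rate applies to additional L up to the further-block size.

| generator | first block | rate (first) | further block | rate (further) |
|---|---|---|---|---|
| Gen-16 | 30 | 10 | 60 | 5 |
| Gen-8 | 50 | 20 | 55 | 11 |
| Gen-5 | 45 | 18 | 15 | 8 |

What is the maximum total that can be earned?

Treat each block as its own option and order by rate: Gen-8/T1 20 > Gen-5/T1 18 > Gen-8/T2 11 > Gen-16/T1 10 > Gen-5/T2 8 > Gen-16/T2 5.
Gen-8/T1 (20): +50 ; 100 left.
Gen-5/T1 (18): +45 ; 55 left.
Gen-8/T2 (11): +55 ; 0 left.
Total = 20×50 + 18×45 + 11×55 = 2415.

2415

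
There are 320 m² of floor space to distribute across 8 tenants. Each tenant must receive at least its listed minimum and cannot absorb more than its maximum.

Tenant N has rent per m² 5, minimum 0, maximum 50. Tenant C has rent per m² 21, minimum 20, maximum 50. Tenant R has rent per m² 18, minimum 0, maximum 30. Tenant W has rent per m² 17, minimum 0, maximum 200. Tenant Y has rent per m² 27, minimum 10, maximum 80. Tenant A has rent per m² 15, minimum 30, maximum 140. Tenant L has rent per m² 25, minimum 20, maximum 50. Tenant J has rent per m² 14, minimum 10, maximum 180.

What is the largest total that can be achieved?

Meeting every minimum uses 0+20+0+0+10+30+20+10 = 90 m², leaving 230.
Rank by rent per m²: Tenant Y 27 > Tenant L 25 > Tenant C 21 > Tenant R 18 > Tenant W 17 > Tenant A 15 > Tenant J 14 > Tenant N 5.
Tenant Y takes 70 more to reach its cap of 80 → 160 left.
Tenant L: +30 to 50 (cap) → 130 left.
Give Tenant C 30 more to hit its cap of 50 → 100 left.
Give Tenant R 30 more to hit its cap of 30 → 70 left.
Tenant W: +70 (room for 200) → 70. Pool exhausted.
Total = 21×50 + 18×30 + 17×70 + 27×80 + 15×30 + 25×50 + 14×10 = 6780.

6780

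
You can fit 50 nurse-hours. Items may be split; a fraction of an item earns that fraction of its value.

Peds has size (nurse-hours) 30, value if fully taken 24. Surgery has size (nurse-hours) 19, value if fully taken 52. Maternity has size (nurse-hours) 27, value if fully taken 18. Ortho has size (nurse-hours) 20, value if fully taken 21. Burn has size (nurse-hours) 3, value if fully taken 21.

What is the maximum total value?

100.4

Best value per unit of size first: Burn 21/3≈7, Surgery 52/19≈2.74, Ortho 21/20≈1.05, Peds 24/30≈0.8, Maternity 18/27≈0.667.
All 3 nurse-hours of Burn fit (value 21) ; 47 remain.
All 19 nurse-hours of Surgery fit (value 52) ; 28 remain.
All 20 nurse-hours of Ortho fit (value 21) ; 8 remain.
8 nurse-hours left: a 8/30 share of Peds gives 24×8/30 = 6.4.
Total value = 100.4.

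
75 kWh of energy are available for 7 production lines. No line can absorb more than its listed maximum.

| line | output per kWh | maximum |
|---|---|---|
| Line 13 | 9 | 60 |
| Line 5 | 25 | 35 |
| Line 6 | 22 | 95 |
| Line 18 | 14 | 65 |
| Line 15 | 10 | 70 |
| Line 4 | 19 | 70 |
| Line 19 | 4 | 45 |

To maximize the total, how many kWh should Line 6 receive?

40

Highest output per kWh first: Line 5 25 > Line 6 22 > Line 4 19 > Line 18 14 > Line 15 10 > Line 13 9 > Line 19 4.
Line 5 takes 35 to reach its cap of 35 ; 40 left.
Line 6: +40 (room for 95) → 40. Pool exhausted.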